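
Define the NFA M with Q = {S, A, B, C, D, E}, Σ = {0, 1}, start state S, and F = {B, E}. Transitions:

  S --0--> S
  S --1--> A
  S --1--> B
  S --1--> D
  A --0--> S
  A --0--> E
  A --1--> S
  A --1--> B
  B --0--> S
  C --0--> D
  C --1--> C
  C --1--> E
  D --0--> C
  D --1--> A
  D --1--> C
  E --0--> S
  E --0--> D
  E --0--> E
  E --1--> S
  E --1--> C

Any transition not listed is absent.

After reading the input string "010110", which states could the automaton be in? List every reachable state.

{S, C, D, E}

Start in {S}.
Read '0': {S} → {S}.
Read '1': {S} → {A, B, D}.
Read '0': {A, B, D} → {S, C, E}.
Read '1': {S, C, E} → {S, A, B, C, D, E}.
Read '1': {S, A, B, C, D, E} → {S, A, B, C, D, E}.
Read '0': {S, A, B, C, D, E} → {S, C, D, E}.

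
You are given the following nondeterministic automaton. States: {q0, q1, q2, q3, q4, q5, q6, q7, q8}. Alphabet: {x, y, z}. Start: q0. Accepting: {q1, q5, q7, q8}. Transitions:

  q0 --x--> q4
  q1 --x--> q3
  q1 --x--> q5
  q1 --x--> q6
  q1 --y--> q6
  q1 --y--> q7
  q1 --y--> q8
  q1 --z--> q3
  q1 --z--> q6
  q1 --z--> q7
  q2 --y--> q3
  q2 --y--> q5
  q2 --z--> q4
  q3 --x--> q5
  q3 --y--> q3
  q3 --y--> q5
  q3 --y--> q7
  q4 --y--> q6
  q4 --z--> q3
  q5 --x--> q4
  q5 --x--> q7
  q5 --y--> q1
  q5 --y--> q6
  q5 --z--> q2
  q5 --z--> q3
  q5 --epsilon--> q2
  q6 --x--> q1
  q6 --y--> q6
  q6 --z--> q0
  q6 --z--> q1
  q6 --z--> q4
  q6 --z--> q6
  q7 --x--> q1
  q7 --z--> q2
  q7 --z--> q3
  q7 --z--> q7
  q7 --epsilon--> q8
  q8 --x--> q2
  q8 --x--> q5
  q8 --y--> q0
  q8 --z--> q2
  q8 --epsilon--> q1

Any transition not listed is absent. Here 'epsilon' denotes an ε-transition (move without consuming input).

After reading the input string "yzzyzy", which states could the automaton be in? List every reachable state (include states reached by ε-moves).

∅

Start in {q0}.
Read 'y': {q0} → ∅.
The set is empty and remains empty for the remaining 5 symbols.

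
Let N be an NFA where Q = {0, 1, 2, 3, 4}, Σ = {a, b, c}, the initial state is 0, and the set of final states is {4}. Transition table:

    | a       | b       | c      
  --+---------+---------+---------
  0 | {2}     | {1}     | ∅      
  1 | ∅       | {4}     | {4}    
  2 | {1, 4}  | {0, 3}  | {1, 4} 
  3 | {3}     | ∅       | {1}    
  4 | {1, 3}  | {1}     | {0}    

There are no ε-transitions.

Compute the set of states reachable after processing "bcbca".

Start in {0}.
Read 'b': 0→{1}; now {1}.
Read 'c': 1→{4}; now {4}.
Read 'b': 4→{1}; now {1}.
Read 'c': 1→{4}; now {4}.
Read 'a': 4→{1, 3}; now {1, 3}.

{1, 3}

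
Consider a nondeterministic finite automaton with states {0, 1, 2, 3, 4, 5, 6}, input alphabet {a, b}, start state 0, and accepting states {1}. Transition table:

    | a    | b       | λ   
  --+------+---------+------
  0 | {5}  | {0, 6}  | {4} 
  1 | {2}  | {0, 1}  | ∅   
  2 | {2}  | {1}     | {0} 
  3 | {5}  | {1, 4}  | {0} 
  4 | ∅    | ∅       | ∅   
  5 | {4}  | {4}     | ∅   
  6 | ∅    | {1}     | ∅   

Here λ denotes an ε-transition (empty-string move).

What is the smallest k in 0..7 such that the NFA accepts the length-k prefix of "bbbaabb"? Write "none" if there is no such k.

2

Start: ε-closure({0}) = {0, 4}.
Read 'b': 0→{0, 6}, 4→∅; union {0, 6}; ε-closure = {0, 4, 6}.
Read 'b': 0→{0, 6}, 4→∅, 6→{1}; union {0, 1, 6}; ε-closure = {0, 1, 4, 6}.
None of the earlier sets intersect F, but {0, 1, 4, 6} does.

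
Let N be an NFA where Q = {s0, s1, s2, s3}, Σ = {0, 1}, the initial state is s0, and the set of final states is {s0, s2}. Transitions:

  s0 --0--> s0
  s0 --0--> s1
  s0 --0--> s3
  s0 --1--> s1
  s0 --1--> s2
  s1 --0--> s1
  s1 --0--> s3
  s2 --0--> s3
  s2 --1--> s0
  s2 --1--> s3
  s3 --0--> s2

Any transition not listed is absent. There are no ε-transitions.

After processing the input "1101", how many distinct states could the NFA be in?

4

Start in {s0}.
Read '1': s0→{s1, s2}; now {s1, s2}.
Read '1': s1→∅, s2→{s0, s3}; now {s0, s3}.
Read '0': s0→{s0, s1, s3}, s3→{s2}; now {s0, s1, s2, s3}.
Read '1': s0→{s1, s2}, s1→∅, s2→{s0, s3}, s3→∅; now {s0, s1, s2, s3}.
That set has 4 states.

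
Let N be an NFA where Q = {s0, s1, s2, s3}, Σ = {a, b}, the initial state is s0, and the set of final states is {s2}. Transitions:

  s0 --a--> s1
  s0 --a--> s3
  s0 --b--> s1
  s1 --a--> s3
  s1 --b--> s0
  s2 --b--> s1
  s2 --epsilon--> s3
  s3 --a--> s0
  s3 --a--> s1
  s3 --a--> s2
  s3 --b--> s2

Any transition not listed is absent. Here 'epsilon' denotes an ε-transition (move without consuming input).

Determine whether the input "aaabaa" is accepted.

Yes

Start in {s0}.
Read 'a': s0→{s1, s3}; now {s1, s3}.
Read 'a': s1→{s3}, s3→{s0, s1, s2}; now {s0, s1, s2, s3}.
Read 'a': s0→{s1, s3}, s1→{s3}, s2→∅, s3→{s0, s1, s2}; now {s0, s1, s2, s3}.
Read 'b': s0→{s1}, s1→{s0}, s2→{s1}, s3→{s2}; union {s0, s1, s2}; ε-closure = {s0, s1, s2, s3}.
Read 'a': s0→{s1, s3}, s1→{s3}, s2→∅, s3→{s0, s1, s2}; now {s0, s1, s2, s3}.
Read 'a': s0→{s1, s3}, s1→{s3}, s2→∅, s3→{s0, s1, s2}; now {s0, s1, s2, s3}.
The final set {s0, s1, s2, s3} contains the accepting state s2.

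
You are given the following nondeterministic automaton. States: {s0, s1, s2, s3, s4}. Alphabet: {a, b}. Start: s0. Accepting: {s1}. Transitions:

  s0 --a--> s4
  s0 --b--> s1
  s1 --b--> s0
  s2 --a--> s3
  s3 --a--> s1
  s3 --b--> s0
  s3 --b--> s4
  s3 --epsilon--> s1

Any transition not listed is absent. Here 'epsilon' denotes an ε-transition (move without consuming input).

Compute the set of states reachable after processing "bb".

Start in {s0}.
Read 'b': s0→{s1}; now {s1}.
Read 'b': s1→{s0}; now {s0}.

{s0}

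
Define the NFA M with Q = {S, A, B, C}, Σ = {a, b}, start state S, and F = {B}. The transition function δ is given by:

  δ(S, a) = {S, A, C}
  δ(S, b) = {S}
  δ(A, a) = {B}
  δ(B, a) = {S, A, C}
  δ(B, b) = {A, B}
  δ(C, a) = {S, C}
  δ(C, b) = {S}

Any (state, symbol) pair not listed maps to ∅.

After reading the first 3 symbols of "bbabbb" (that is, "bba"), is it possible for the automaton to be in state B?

No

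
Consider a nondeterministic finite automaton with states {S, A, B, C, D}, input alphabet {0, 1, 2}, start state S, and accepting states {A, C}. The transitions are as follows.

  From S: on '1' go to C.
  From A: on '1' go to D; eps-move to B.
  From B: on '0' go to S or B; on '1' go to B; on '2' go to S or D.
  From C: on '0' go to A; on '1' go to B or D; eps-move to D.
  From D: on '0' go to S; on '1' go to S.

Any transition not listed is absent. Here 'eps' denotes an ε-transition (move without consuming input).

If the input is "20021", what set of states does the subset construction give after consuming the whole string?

Start in {S}.
Read '2': S→∅; now ∅.
The set is empty and remains empty for the remaining 4 symbols.

∅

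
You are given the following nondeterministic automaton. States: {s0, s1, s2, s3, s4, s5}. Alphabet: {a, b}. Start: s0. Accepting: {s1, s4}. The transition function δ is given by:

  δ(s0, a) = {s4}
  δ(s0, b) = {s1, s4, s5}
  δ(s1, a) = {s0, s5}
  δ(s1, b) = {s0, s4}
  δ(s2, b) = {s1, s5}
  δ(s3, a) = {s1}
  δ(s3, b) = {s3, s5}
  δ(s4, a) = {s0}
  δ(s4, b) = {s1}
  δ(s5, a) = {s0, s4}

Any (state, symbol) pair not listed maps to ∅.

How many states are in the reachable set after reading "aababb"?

Start in {s0}.
Read 'a': {s0} → {s4}.
Read 'a': {s4} → {s0}.
Read 'b': {s0} → {s1, s4, s5}.
Read 'a': {s1, s4, s5} → {s0, s4, s5}.
Read 'b': {s0, s4, s5} → {s1, s4, s5}.
Read 'b': {s1, s4, s5} → {s0, s1, s4}.
That set has 3 states.

3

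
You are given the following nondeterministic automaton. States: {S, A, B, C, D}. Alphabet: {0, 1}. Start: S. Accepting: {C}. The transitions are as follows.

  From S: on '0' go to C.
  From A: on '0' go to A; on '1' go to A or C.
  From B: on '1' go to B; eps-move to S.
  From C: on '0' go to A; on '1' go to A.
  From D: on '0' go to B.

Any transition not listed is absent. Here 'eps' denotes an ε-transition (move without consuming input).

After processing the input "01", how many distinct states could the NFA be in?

1

Start in {S}.
Read '0': S→{C}; now {C}.
Read '1': C→{A}; now {A}.
That set has 1 state.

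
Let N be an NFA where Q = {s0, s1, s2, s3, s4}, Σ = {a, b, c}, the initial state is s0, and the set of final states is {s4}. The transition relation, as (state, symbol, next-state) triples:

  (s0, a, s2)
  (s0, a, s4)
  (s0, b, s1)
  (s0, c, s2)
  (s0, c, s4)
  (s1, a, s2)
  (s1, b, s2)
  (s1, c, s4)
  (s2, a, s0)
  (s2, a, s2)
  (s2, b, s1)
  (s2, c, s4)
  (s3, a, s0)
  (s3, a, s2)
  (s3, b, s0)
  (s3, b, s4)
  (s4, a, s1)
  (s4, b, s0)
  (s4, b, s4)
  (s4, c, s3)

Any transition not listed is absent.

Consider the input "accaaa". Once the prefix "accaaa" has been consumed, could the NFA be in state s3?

No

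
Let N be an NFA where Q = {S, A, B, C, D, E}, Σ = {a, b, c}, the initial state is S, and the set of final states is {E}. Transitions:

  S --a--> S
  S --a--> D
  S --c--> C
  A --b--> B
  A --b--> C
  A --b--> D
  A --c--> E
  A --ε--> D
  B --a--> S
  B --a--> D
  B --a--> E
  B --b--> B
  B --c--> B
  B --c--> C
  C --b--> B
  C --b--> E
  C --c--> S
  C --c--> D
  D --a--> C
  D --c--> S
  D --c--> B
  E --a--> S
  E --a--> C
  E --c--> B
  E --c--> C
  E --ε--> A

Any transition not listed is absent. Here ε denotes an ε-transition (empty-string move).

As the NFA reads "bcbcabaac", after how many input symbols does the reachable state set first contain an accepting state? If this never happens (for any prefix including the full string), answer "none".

Start in {S}.
Read 'b': S→∅; now ∅.
The set is empty and remains empty for the remaining 8 symbols.
No reachable set along the way intersects F.

none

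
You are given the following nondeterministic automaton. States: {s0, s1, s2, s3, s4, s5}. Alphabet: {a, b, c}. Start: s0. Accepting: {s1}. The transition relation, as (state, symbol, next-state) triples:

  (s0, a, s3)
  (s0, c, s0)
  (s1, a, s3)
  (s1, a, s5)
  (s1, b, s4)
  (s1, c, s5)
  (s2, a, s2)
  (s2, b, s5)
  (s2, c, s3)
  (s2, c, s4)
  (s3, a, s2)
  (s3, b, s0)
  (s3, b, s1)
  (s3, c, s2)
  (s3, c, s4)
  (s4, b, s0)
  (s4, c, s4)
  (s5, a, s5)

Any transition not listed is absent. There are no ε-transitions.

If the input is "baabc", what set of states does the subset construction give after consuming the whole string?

∅

Start in {s0}.
Read 'b': {s0} → ∅.
The set is empty and remains empty for the remaining 4 symbols.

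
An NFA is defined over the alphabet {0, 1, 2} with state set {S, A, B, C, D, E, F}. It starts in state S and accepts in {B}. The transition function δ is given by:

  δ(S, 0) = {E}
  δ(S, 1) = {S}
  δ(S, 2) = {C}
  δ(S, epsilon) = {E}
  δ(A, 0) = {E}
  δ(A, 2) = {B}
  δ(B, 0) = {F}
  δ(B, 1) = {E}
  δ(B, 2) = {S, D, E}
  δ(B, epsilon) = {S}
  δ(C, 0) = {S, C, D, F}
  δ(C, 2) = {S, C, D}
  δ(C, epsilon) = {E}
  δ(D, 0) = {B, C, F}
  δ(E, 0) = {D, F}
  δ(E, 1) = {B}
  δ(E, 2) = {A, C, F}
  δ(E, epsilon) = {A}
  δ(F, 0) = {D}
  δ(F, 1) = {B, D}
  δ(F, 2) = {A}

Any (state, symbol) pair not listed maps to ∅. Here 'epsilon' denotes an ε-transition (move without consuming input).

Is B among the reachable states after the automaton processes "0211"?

Yes

Start: ε-closure({S}) = {S, A, E}.
Read '0': S→{E}, A→{E}, E→{D, F}; union {D, E, F}; ε-closure = {A, D, E, F}.
Read '2': A→{B}, D→∅, E→{A, C, F}, F→{A}; union {A, B, C, F}; ε-closure = {S, A, B, C, E, F}.
Read '1': S→{S}, A→∅, B→{E}, C→∅, E→{B}, F→{B, D}; union {S, B, D, E}; ε-closure = {S, A, B, D, E}.
Read '1': S→{S}, A→∅, B→{E}, D→∅, E→{B}; union {S, B, E}; ε-closure = {S, A, B, E}.
State B is in {S, A, B, E}.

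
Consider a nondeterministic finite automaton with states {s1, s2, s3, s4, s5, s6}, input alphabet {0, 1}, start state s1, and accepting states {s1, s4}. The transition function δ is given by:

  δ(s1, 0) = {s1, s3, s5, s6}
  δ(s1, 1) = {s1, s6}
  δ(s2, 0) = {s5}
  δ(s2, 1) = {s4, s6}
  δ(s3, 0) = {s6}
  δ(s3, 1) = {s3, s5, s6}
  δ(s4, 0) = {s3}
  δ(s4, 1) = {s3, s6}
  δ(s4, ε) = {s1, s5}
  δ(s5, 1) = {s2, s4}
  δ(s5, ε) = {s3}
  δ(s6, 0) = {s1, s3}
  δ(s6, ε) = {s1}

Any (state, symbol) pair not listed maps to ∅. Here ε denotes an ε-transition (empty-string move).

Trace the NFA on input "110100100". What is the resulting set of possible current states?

Start in {s1}.
Read '1': {s1} → {s1, s6}.
Read '1': {s1, s6} → {s1, s6}.
Read '0': {s1, s6} → {s1, s3, s5, s6}.
Read '1': {s1, s3, s5, s6} → {s1, s2, s3, s4, s5, s6}.
Read '0': {s1, s2, s3, s4, s5, s6} → {s1, s3, s5, s6}.
Read '0': {s1, s3, s5, s6} → {s1, s3, s5, s6}.
Read '1': {s1, s3, s5, s6} → {s1, s2, s3, s4, s5, s6}.
Read '0': {s1, s2, s3, s4, s5, s6} → {s1, s3, s5, s6}.
Read '0': {s1, s3, s5, s6} → {s1, s3, s5, s6}.

{s1, s3, s5, s6}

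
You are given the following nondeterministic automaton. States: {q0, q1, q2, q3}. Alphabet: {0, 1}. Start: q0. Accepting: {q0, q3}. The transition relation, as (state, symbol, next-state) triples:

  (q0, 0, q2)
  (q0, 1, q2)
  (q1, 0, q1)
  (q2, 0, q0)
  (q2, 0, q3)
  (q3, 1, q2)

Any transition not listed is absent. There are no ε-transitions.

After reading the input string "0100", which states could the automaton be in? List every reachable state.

Start in {q0}.
Read '0': q0→{q2}; now {q2}.
Read '1': q2→∅; now ∅.
The set is empty and remains empty for the remaining 2 symbols.

∅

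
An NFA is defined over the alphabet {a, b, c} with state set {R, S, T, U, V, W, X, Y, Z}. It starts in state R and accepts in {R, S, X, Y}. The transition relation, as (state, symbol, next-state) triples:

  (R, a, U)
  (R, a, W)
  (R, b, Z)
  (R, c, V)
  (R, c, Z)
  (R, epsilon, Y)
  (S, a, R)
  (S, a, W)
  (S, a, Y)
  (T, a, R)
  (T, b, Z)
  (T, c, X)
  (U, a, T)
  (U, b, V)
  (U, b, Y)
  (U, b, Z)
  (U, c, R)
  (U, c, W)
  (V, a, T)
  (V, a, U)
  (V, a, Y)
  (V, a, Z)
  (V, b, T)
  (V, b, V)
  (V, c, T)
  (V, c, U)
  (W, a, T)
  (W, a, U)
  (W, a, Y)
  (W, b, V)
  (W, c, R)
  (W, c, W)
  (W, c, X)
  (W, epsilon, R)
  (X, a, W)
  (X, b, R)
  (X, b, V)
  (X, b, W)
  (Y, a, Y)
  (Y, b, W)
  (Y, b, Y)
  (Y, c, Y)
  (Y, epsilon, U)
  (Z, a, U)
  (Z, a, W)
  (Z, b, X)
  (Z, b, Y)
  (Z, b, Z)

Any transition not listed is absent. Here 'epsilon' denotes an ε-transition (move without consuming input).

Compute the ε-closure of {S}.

{S}

Begin with {S}.
No ε-moves leave this set, so the closure equals the set itself.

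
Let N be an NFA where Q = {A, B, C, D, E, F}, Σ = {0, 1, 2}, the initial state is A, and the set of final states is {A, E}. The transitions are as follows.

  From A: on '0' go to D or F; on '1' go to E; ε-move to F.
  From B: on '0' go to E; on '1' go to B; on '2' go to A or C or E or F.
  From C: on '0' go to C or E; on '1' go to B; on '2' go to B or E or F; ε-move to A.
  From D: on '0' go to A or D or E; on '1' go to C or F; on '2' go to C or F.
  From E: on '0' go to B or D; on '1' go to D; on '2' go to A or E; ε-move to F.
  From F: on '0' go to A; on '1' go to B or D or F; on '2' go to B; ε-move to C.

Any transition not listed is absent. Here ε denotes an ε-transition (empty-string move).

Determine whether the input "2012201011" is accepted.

Start: ε-closure({A}) = {A, C, F}.
Read '2': A→∅, C→{B, E, F}, F→{B}; union {B, E, F}; ε-closure = {A, B, C, E, F}.
Read '0': A→{D, F}, B→{E}, C→{C, E}, E→{B, D}, F→{A}; now {A, B, C, D, E, F}.
Read '1': A→{E}, B→{B}, C→{B}, D→{C, F}, E→{D}, F→{B, D, F}; union {B, C, D, E, F}; ε-closure = {A, B, C, D, E, F}.
Read '2': A→∅, B→{A, C, E, F}, C→{B, E, F}, D→{C, F}, E→{A, E}, F→{B}; now {A, B, C, E, F}.
Read '2': A→∅, B→{A, C, E, F}, C→{B, E, F}, E→{A, E}, F→{B}; now {A, B, C, E, F}.
Read '0': A→{D, F}, B→{E}, C→{C, E}, E→{B, D}, F→{A}; now {A, B, C, D, E, F}.
Read '1': A→{E}, B→{B}, C→{B}, D→{C, F}, E→{D}, F→{B, D, F}; union {B, C, D, E, F}; ε-closure = {A, B, C, D, E, F}.
Read '0': A→{D, F}, B→{E}, C→{C, E}, D→{A, D, E}, E→{B, D}, F→{A}; now {A, B, C, D, E, F}.
Read '1': A→{E}, B→{B}, C→{B}, D→{C, F}, E→{D}, F→{B, D, F}; union {B, C, D, E, F}; ε-closure = {A, B, C, D, E, F}.
Read '1': A→{E}, B→{B}, C→{B}, D→{C, F}, E→{D}, F→{B, D, F}; union {B, C, D, E, F}; ε-closure = {A, B, C, D, E, F}.
The final set {A, B, C, D, E, F} contains the accepting states A, E.

Yes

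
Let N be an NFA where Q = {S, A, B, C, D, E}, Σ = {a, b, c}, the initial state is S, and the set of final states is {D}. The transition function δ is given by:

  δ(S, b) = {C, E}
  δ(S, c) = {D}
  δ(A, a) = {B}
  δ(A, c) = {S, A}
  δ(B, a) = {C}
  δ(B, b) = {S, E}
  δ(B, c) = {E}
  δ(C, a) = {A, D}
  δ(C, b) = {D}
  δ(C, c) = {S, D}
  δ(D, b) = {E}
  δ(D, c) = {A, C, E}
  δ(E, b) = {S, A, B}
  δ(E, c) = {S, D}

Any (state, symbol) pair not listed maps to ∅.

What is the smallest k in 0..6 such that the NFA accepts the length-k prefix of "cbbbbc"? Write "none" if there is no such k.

1

Start in {S}.
Read 'c': S→{D}; now {D}.
None of the earlier sets intersect F, but {D} does.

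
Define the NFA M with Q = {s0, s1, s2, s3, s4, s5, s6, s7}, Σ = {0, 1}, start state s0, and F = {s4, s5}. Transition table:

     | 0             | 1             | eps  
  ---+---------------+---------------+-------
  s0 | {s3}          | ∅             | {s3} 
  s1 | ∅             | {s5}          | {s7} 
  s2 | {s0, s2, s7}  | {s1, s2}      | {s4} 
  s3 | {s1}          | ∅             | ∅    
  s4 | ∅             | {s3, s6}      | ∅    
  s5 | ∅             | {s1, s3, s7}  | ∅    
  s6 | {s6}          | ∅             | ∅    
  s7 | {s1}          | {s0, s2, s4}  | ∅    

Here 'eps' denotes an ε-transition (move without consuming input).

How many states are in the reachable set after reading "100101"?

0

Start: ε-closure({s0}) = {s0, s3}.
Read '1': {s0, s3} → ∅.
The set is empty and remains empty for the remaining 5 symbols.
That set has 0 states.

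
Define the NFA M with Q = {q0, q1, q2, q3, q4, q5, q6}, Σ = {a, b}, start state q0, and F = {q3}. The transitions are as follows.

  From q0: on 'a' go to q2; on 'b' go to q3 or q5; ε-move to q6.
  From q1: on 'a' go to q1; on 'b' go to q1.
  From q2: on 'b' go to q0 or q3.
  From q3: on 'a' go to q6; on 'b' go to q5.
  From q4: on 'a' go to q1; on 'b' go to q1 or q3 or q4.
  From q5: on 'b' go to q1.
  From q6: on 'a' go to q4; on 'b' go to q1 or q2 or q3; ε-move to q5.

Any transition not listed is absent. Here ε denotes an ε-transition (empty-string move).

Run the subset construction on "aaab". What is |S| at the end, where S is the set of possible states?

Start: ε-closure({q0}) = {q0, q5, q6}.
Read 'a': q0→{q2}, q5→∅, q6→{q4}; now {q2, q4}.
Read 'a': q2→∅, q4→{q1}; now {q1}.
Read 'a': q1→{q1}; now {q1}.
Read 'b': q1→{q1}; now {q1}.
That set has 1 state.

1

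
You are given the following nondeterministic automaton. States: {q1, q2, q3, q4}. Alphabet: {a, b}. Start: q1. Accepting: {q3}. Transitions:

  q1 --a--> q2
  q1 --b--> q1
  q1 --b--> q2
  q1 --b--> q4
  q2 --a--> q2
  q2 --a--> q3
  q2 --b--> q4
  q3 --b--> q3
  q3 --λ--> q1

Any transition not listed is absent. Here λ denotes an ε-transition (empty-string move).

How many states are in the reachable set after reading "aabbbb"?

Start in {q1}.
Read 'a': q1→{q2}; now {q2}.
Read 'a': q2→{q2, q3}; union {q2, q3}; ε-closure = {q1, q2, q3}.
Read 'b': q1→{q1, q2, q4}, q2→{q4}, q3→{q3}; now {q1, q2, q3, q4}.
Read 'b': q1→{q1, q2, q4}, q2→{q4}, q3→{q3}, q4→∅; now {q1, q2, q3, q4}.
Read 'b': q1→{q1, q2, q4}, q2→{q4}, q3→{q3}, q4→∅; now {q1, q2, q3, q4}.
Read 'b': q1→{q1, q2, q4}, q2→{q4}, q3→{q3}, q4→∅; now {q1, q2, q3, q4}.
That set has 4 states.

4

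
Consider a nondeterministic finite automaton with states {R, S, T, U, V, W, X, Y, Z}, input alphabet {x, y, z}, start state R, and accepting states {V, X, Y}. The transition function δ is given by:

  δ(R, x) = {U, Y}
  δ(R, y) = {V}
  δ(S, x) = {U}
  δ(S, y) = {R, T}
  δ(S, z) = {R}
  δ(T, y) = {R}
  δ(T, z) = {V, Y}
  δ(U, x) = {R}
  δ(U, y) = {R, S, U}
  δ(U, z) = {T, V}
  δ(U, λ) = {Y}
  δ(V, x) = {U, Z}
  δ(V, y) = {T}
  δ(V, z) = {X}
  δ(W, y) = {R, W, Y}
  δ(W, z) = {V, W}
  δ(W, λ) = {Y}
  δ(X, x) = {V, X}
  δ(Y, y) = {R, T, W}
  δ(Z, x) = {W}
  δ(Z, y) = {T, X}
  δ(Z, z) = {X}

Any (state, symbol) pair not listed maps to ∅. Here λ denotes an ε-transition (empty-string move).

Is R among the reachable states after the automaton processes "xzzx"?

No

Start in {R}.
Read 'x': {R} → {U, Y}.
Read 'z': {U, Y} → {T, V}.
Read 'z': {T, V} → {V, X, Y}.
Read 'x': {V, X, Y} → {U, V, X, Y, Z}.
State R is not in {U, V, X, Y, Z}.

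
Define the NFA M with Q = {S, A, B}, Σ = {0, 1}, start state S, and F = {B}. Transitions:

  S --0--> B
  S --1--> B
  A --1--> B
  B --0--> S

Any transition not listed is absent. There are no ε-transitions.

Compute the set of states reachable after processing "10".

{S}

Start in {S}.
Read '1': S→{B}; now {B}.
Read '0': B→{S}; now {S}.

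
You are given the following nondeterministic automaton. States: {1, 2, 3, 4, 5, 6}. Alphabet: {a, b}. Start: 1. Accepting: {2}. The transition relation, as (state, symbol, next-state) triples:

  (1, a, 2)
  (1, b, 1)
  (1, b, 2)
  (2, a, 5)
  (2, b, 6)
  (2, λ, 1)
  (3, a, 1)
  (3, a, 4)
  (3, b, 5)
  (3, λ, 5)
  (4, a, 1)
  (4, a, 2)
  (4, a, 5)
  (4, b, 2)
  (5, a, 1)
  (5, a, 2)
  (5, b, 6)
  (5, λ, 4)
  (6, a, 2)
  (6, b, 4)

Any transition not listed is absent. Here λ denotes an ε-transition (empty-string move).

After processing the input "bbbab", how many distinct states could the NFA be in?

Start in {1}.
Read 'b': 1→{1, 2}; now {1, 2}.
Read 'b': 1→{1, 2}, 2→{6}; now {1, 2, 6}.
Read 'b': 1→{1, 2}, 2→{6}, 6→{4}; now {1, 2, 4, 6}.
Read 'a': 1→{2}, 2→{5}, 4→{1, 2, 5}, 6→{2}; union {1, 2, 5}; ε-closure = {1, 2, 4, 5}.
Read 'b': 1→{1, 2}, 2→{6}, 4→{2}, 5→{6}; now {1, 2, 6}.
That set has 3 states.

3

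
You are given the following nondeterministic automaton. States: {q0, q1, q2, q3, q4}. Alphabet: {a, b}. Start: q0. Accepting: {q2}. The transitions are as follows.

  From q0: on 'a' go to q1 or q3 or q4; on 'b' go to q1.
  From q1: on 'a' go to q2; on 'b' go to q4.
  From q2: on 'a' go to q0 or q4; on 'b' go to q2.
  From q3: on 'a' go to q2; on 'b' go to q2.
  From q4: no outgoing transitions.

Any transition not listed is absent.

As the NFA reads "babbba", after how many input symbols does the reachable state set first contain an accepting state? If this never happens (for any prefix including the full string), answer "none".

Start in {q0}.
Read 'b': {q0} → {q1}.
Read 'a': {q1} → {q2}.
None of the earlier sets intersect F, but {q2} does.

2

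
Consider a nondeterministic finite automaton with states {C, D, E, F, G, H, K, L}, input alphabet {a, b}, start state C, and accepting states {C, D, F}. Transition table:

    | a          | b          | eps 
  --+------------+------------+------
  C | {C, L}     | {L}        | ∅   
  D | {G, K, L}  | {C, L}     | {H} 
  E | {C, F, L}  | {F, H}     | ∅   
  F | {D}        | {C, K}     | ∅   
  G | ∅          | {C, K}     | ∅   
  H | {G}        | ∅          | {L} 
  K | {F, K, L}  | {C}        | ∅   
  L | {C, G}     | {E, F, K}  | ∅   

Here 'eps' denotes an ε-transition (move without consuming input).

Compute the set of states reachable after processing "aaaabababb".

Start in {C}.
Read 'a': {C} → {C, L}.
Read 'a': {C, L} → {C, G, L}.
Read 'a': {C, G, L} → {C, G, L}.
Read 'a': {C, G, L} → {C, G, L}.
Read 'b': {C, G, L} → {C, E, F, K, L}.
Read 'a': {C, E, F, K, L} → {C, D, F, G, H, K, L}.
Read 'b': {C, D, F, G, H, K, L} → {C, E, F, K, L}.
Read 'a': {C, E, F, K, L} → {C, D, F, G, H, K, L}.
Read 'b': {C, D, F, G, H, K, L} → {C, E, F, K, L}.
Read 'b': {C, E, F, K, L} → {C, E, F, H, K, L}.

{C, E, F, H, K, L}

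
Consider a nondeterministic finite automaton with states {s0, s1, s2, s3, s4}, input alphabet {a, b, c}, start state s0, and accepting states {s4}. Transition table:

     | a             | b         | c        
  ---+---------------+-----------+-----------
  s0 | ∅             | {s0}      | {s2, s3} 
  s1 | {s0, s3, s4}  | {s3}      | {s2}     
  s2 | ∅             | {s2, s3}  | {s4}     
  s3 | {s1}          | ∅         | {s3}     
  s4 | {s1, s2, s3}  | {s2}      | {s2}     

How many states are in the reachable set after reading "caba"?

1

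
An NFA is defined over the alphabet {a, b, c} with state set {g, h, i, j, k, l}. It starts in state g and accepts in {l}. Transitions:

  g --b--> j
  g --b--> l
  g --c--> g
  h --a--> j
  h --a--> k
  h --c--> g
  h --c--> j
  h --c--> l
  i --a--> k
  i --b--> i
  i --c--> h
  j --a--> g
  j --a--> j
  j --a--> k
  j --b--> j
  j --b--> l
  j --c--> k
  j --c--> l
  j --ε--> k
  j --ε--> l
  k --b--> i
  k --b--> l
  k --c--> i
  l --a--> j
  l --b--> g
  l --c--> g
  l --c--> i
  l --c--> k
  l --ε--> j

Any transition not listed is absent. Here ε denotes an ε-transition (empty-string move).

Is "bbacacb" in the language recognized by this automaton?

Yes

Start in {g}.
Read 'b': {g} → {j, k, l}.
Read 'b': {j, k, l} → {g, i, j, k, l}.
Read 'a': {g, i, j, k, l} → {g, j, k, l}.
Read 'c': {g, j, k, l} → {g, i, j, k, l}.
Read 'a': {g, i, j, k, l} → {g, j, k, l}.
Read 'c': {g, j, k, l} → {g, i, j, k, l}.
Read 'b': {g, i, j, k, l} → {g, i, j, k, l}.
The final set {g, i, j, k, l} contains the accepting state l.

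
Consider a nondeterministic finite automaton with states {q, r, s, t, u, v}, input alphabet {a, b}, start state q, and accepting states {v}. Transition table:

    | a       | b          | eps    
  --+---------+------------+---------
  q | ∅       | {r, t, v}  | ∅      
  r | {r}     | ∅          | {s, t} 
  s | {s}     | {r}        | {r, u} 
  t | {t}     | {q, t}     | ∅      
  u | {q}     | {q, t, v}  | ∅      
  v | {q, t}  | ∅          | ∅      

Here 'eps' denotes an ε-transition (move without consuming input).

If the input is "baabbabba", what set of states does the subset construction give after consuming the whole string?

{q, r, s, t, u}

Start in {q}.
Read 'b': q→{r, t, v}; union {r, t, v}; ε-closure = {r, s, t, u, v}.
Read 'a': r→{r}, s→{s}, t→{t}, u→{q}, v→{q, t}; union {q, r, s, t}; ε-closure = {q, r, s, t, u}.
Read 'a': q→∅, r→{r}, s→{s}, t→{t}, u→{q}; union {q, r, s, t}; ε-closure = {q, r, s, t, u}.
Read 'b': q→{r, t, v}, r→∅, s→{r}, t→{q, t}, u→{q, t, v}; union {q, r, t, v}; ε-closure = {q, r, s, t, u, v}.
Read 'b': q→{r, t, v}, r→∅, s→{r}, t→{q, t}, u→{q, t, v}, v→∅; union {q, r, t, v}; ε-closure = {q, r, s, t, u, v}.
Read 'a': q→∅, r→{r}, s→{s}, t→{t}, u→{q}, v→{q, t}; union {q, r, s, t}; ε-closure = {q, r, s, t, u}.
Read 'b': q→{r, t, v}, r→∅, s→{r}, t→{q, t}, u→{q, t, v}; union {q, r, t, v}; ε-closure = {q, r, s, t, u, v}.
Read 'b': q→{r, t, v}, r→∅, s→{r}, t→{q, t}, u→{q, t, v}, v→∅; union {q, r, t, v}; ε-closure = {q, r, s, t, u, v}.
Read 'a': q→∅, r→{r}, s→{s}, t→{t}, u→{q}, v→{q, t}; union {q, r, s, t}; ε-closure = {q, r, s, t, u}.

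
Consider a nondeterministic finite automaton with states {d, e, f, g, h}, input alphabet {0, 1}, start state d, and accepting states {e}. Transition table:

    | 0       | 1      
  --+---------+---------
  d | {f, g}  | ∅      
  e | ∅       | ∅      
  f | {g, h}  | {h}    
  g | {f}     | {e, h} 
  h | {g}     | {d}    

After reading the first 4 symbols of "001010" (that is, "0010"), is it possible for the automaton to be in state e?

No

Start in {d}.
Read '0': d→{f, g}; now {f, g}.
Read '0': f→{g, h}, g→{f}; now {f, g, h}.
Read '1': f→{h}, g→{e, h}, h→{d}; now {d, e, h}.
Read '0': d→{f, g}, e→∅, h→{g}; now {f, g}.
State e is not in {f, g}.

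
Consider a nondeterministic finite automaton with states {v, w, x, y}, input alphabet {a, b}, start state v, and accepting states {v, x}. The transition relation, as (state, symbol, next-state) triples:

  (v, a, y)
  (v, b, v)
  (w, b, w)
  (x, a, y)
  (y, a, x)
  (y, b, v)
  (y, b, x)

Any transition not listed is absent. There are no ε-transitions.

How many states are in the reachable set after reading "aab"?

Start in {v}.
Read 'a': {v} → {y}.
Read 'a': {y} → {x}.
Read 'b': {x} → ∅.
That set has 0 states.

0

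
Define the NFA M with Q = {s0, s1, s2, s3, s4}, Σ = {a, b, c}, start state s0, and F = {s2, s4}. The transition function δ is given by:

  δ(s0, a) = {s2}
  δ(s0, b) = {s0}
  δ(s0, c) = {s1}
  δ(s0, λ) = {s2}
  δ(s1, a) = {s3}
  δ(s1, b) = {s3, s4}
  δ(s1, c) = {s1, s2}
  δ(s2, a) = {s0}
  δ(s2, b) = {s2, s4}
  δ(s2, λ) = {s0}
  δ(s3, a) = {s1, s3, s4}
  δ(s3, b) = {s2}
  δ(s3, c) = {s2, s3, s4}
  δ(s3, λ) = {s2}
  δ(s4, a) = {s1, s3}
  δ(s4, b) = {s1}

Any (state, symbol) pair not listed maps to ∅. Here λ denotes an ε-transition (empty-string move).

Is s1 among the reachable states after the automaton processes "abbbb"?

Yes

Start: ε-closure({s0}) = {s0, s2}.
Read 'a': {s0, s2} → {s0, s2}.
Read 'b': {s0, s2} → {s0, s2, s4}.
Read 'b': {s0, s2, s4} → {s0, s1, s2, s4}.
Read 'b': {s0, s1, s2, s4} → {s0, s1, s2, s3, s4}.
Read 'b': {s0, s1, s2, s3, s4} → {s0, s1, s2, s3, s4}.
State s1 is in {s0, s1, s2, s3, s4}.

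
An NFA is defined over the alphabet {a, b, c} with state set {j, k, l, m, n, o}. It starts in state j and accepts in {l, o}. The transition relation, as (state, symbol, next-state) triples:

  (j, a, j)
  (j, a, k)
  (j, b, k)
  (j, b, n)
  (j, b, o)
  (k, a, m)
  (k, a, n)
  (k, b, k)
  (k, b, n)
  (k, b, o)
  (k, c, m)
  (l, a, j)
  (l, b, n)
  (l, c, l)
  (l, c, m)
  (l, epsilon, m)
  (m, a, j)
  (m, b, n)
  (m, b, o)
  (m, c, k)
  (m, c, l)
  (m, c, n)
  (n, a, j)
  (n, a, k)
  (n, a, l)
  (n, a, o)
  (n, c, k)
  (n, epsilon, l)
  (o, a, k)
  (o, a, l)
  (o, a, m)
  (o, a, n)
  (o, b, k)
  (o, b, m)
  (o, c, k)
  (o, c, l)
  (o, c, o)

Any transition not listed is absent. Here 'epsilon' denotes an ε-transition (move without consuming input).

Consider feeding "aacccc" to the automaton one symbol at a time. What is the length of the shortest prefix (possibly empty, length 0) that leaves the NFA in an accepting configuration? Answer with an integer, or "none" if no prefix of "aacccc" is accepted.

2

Start in {j}.
Read 'a': {j} → {j, k}.
Read 'a': {j, k} → {j, k, l, m, n}.
None of the earlier sets intersect F, but {j, k, l, m, n} does.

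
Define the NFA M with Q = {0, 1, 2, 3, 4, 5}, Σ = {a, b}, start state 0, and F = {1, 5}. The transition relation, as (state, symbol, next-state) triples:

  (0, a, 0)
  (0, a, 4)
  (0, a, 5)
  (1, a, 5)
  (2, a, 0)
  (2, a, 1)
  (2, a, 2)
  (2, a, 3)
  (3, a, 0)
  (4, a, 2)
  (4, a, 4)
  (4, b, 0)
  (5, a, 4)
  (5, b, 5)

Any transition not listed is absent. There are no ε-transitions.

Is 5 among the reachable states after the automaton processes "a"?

Yes

Start in {0}.
Read 'a': 0→{0, 4, 5}; now {0, 4, 5}.
State 5 is in {0, 4, 5}.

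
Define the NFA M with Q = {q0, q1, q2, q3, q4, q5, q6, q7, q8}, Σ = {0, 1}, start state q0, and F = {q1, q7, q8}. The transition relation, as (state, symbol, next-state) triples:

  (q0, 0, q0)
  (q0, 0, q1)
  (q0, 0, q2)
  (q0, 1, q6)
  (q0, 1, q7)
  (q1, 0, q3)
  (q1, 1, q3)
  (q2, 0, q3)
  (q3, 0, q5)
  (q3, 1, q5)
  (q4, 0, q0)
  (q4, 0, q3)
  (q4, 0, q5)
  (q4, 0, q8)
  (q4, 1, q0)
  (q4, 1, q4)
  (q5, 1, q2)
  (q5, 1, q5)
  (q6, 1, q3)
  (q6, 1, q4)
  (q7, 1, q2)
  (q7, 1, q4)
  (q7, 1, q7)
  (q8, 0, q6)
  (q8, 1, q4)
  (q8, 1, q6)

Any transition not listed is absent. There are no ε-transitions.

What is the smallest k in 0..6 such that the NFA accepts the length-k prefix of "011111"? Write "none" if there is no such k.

1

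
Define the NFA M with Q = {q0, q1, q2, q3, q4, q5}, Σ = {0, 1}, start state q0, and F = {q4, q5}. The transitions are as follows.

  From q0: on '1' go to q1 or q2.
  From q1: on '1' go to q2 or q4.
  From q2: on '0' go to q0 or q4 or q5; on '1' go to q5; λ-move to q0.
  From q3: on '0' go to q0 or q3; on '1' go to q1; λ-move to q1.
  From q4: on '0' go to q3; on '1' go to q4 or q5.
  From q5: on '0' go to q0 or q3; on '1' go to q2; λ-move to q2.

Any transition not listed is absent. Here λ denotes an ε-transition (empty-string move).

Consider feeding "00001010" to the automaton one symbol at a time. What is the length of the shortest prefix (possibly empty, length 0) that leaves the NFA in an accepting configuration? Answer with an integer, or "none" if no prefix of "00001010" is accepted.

Start in {q0}.
Read '0': q0→∅; now ∅.
The set is empty and remains empty for the remaining 7 symbols.
No reachable set along the way intersects F.

none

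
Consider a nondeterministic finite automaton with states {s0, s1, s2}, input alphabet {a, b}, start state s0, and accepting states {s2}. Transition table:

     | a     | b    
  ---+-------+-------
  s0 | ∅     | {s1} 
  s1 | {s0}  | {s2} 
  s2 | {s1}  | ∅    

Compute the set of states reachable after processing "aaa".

Start in {s0}.
Read 'a': s0→∅; now ∅.
The set is empty and remains empty for the remaining 2 symbols.

∅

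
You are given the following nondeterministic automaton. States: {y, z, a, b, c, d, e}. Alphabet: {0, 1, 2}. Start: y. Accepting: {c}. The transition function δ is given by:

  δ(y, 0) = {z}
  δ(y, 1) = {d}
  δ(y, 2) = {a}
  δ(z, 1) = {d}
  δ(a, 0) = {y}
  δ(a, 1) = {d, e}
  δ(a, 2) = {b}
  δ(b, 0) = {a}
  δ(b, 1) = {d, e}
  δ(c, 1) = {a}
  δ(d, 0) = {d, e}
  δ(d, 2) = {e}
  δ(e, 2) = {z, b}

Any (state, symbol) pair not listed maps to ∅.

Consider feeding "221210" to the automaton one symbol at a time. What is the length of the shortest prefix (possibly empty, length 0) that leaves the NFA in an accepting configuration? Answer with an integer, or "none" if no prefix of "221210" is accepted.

Start in {y}.
Read '2': y→{a}; now {a}.
Read '2': a→{b}; now {b}.
Read '1': b→{d, e}; now {d, e}.
Read '2': d→{e}, e→{z, b}; now {z, b, e}.
Read '1': z→{d}, b→{d, e}, e→∅; now {d, e}.
Read '0': d→{d, e}, e→∅; now {d, e}.
No reachable set along the way intersects F.

none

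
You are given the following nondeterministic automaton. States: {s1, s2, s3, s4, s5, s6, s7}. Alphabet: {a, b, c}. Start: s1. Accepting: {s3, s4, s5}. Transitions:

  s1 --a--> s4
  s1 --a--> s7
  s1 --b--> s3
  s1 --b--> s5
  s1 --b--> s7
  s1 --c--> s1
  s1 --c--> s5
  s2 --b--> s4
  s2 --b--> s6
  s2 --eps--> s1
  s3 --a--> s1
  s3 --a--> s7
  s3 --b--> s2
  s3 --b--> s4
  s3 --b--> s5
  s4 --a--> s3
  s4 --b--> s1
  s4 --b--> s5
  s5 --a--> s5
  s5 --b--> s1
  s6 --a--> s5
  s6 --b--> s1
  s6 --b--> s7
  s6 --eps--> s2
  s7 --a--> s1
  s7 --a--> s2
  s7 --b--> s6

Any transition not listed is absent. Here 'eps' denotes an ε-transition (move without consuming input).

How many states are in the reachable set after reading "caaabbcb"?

4

Start in {s1}.
Read 'c': s1→{s1, s5}; now {s1, s5}.
Read 'a': s1→{s4, s7}, s5→{s5}; now {s4, s5, s7}.
Read 'a': s4→{s3}, s5→{s5}, s7→{s1, s2}; now {s1, s2, s3, s5}.
Read 'a': s1→{s4, s7}, s2→∅, s3→{s1, s7}, s5→{s5}; now {s1, s4, s5, s7}.
Read 'b': s1→{s3, s5, s7}, s4→{s1, s5}, s5→{s1}, s7→{s6}; union {s1, s3, s5, s6, s7}; ε-closure = {s1, s2, s3, s5, s6, s7}.
Read 'b': s1→{s3, s5, s7}, s2→{s4, s6}, s3→{s2, s4, s5}, s5→{s1}, s6→{s1, s7}, s7→{s6}; now {s1, s2, s3, s4, s5, s6, s7}.
Read 'c': s1→{s1, s5}, s2→∅, s3→∅, s4→∅, s5→∅, s6→∅, s7→∅; now {s1, s5}.
Read 'b': s1→{s3, s5, s7}, s5→{s1}; now {s1, s3, s5, s7}.
That set has 4 states.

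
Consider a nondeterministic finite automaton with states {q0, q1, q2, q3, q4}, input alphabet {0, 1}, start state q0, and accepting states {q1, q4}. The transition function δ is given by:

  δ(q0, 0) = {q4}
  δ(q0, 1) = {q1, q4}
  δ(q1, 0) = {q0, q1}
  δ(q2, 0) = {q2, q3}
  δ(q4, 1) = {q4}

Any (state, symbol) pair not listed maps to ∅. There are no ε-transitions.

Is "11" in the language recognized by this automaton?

Yes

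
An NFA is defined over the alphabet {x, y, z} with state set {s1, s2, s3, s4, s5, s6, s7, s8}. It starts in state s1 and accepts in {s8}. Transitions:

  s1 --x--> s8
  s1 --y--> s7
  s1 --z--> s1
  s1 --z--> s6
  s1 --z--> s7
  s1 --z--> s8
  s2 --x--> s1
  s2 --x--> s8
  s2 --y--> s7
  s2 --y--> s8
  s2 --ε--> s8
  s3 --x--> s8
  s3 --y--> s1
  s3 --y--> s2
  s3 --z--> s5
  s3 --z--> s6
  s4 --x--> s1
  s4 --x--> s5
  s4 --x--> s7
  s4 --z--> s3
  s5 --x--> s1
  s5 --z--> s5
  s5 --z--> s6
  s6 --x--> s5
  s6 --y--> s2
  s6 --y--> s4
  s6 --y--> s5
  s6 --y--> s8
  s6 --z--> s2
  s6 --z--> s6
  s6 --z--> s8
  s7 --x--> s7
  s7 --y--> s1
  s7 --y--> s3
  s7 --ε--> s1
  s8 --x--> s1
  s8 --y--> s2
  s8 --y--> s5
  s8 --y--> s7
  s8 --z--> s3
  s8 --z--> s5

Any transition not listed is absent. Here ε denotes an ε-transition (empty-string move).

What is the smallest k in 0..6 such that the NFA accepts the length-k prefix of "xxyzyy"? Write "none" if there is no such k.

1

Start in {s1}.
Read 'x': s1→{s8}; now {s8}.
None of the earlier sets intersect F, but {s8} does.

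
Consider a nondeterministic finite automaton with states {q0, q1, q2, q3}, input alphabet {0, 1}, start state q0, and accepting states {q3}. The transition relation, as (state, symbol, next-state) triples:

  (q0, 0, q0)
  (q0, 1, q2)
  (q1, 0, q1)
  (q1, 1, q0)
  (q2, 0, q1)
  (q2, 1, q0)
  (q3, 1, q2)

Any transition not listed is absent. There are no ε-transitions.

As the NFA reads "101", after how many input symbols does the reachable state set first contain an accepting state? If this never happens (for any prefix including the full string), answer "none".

none

Start in {q0}.
Read '1': q0→{q2}; now {q2}.
Read '0': q2→{q1}; now {q1}.
Read '1': q1→{q0}; now {q0}.
No reachable set along the way intersects F.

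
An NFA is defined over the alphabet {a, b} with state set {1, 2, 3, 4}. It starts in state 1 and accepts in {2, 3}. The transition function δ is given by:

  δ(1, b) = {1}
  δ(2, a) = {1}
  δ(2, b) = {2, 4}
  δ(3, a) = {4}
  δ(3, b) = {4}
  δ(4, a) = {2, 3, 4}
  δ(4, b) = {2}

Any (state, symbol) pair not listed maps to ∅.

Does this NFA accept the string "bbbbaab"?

No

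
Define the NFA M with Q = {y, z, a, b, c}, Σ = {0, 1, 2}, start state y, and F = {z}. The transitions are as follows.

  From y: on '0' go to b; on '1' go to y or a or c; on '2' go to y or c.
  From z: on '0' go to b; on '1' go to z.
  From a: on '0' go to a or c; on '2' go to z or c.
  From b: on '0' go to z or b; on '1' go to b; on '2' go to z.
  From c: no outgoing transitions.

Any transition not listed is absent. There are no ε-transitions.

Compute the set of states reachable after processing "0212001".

∅

Start in {y}.
Read '0': {y} → {b}.
Read '2': {b} → {z}.
Read '1': {z} → {z}.
Read '2': {z} → ∅.
The set is empty and remains empty for the remaining 3 symbols.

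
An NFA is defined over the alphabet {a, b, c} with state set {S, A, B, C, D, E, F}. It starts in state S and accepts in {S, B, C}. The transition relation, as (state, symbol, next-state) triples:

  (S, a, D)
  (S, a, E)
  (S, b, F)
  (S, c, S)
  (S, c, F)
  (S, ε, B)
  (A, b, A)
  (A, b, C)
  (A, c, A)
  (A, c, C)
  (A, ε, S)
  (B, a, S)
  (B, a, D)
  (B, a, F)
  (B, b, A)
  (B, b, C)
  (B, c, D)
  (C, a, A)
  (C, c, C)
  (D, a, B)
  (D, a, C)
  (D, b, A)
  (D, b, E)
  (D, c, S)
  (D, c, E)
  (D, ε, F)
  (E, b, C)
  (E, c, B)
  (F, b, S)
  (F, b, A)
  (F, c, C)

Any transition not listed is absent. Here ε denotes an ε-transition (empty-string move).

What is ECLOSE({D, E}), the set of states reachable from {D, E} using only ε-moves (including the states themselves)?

{D, E, F}

Begin with {D, E}.
ε-move D → F; add F.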